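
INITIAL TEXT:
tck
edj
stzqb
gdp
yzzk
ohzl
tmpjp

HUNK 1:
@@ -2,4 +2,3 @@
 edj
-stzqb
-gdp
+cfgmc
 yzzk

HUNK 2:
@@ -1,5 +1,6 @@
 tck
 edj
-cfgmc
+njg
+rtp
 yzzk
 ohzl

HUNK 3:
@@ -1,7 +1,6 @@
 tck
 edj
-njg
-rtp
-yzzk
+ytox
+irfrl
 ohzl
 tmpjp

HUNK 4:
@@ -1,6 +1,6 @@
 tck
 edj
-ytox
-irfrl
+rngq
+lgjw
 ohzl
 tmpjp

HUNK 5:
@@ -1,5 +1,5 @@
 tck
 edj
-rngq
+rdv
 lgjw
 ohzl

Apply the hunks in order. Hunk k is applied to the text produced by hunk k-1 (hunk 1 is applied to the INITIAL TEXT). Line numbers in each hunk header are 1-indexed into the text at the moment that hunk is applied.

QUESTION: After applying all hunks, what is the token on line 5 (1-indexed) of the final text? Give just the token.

Answer: ohzl

Derivation:
Hunk 1: at line 2 remove [stzqb,gdp] add [cfgmc] -> 6 lines: tck edj cfgmc yzzk ohzl tmpjp
Hunk 2: at line 1 remove [cfgmc] add [njg,rtp] -> 7 lines: tck edj njg rtp yzzk ohzl tmpjp
Hunk 3: at line 1 remove [njg,rtp,yzzk] add [ytox,irfrl] -> 6 lines: tck edj ytox irfrl ohzl tmpjp
Hunk 4: at line 1 remove [ytox,irfrl] add [rngq,lgjw] -> 6 lines: tck edj rngq lgjw ohzl tmpjp
Hunk 5: at line 1 remove [rngq] add [rdv] -> 6 lines: tck edj rdv lgjw ohzl tmpjp
Final line 5: ohzl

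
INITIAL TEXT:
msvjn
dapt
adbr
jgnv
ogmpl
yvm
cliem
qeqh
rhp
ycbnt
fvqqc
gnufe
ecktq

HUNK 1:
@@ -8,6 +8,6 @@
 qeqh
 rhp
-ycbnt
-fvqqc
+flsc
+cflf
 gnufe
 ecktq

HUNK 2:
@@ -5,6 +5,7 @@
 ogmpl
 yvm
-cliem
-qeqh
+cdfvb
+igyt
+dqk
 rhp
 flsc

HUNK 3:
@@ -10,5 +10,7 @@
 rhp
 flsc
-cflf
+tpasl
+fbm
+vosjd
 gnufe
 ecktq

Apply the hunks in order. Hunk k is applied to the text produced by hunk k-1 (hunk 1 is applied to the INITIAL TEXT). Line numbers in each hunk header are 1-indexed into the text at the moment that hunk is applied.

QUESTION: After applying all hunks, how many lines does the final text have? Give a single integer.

Answer: 16

Derivation:
Hunk 1: at line 8 remove [ycbnt,fvqqc] add [flsc,cflf] -> 13 lines: msvjn dapt adbr jgnv ogmpl yvm cliem qeqh rhp flsc cflf gnufe ecktq
Hunk 2: at line 5 remove [cliem,qeqh] add [cdfvb,igyt,dqk] -> 14 lines: msvjn dapt adbr jgnv ogmpl yvm cdfvb igyt dqk rhp flsc cflf gnufe ecktq
Hunk 3: at line 10 remove [cflf] add [tpasl,fbm,vosjd] -> 16 lines: msvjn dapt adbr jgnv ogmpl yvm cdfvb igyt dqk rhp flsc tpasl fbm vosjd gnufe ecktq
Final line count: 16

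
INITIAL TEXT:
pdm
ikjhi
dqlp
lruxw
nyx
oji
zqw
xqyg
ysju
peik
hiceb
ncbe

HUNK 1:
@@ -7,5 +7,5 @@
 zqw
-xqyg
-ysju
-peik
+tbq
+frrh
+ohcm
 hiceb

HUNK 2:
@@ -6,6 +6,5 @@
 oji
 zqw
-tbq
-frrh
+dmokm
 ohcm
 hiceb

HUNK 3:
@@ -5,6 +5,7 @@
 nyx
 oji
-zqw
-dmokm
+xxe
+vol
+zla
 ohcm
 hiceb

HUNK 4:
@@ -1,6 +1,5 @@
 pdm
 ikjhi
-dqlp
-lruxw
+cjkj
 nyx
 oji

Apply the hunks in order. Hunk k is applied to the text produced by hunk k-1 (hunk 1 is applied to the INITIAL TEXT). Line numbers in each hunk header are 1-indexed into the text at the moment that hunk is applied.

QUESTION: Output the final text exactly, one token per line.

Answer: pdm
ikjhi
cjkj
nyx
oji
xxe
vol
zla
ohcm
hiceb
ncbe

Derivation:
Hunk 1: at line 7 remove [xqyg,ysju,peik] add [tbq,frrh,ohcm] -> 12 lines: pdm ikjhi dqlp lruxw nyx oji zqw tbq frrh ohcm hiceb ncbe
Hunk 2: at line 6 remove [tbq,frrh] add [dmokm] -> 11 lines: pdm ikjhi dqlp lruxw nyx oji zqw dmokm ohcm hiceb ncbe
Hunk 3: at line 5 remove [zqw,dmokm] add [xxe,vol,zla] -> 12 lines: pdm ikjhi dqlp lruxw nyx oji xxe vol zla ohcm hiceb ncbe
Hunk 4: at line 1 remove [dqlp,lruxw] add [cjkj] -> 11 lines: pdm ikjhi cjkj nyx oji xxe vol zla ohcm hiceb ncbe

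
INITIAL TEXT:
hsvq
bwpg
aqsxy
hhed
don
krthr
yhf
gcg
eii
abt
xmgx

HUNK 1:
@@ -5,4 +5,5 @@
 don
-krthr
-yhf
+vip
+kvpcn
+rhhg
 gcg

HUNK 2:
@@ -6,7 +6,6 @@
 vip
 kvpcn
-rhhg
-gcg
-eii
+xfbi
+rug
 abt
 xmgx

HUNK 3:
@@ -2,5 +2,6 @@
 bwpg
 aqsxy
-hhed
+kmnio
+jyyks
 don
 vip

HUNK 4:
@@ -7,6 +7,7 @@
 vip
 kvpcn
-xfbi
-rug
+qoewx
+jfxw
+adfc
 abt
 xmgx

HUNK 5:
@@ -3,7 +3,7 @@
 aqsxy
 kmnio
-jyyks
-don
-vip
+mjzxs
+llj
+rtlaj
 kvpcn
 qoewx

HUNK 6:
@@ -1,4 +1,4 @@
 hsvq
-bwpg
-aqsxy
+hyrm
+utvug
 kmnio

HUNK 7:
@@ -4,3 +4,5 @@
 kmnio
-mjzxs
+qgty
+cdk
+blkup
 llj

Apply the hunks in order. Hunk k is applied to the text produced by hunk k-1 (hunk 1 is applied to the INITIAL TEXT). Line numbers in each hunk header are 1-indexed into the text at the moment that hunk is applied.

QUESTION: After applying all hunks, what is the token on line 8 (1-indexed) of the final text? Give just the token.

Answer: llj

Derivation:
Hunk 1: at line 5 remove [krthr,yhf] add [vip,kvpcn,rhhg] -> 12 lines: hsvq bwpg aqsxy hhed don vip kvpcn rhhg gcg eii abt xmgx
Hunk 2: at line 6 remove [rhhg,gcg,eii] add [xfbi,rug] -> 11 lines: hsvq bwpg aqsxy hhed don vip kvpcn xfbi rug abt xmgx
Hunk 3: at line 2 remove [hhed] add [kmnio,jyyks] -> 12 lines: hsvq bwpg aqsxy kmnio jyyks don vip kvpcn xfbi rug abt xmgx
Hunk 4: at line 7 remove [xfbi,rug] add [qoewx,jfxw,adfc] -> 13 lines: hsvq bwpg aqsxy kmnio jyyks don vip kvpcn qoewx jfxw adfc abt xmgx
Hunk 5: at line 3 remove [jyyks,don,vip] add [mjzxs,llj,rtlaj] -> 13 lines: hsvq bwpg aqsxy kmnio mjzxs llj rtlaj kvpcn qoewx jfxw adfc abt xmgx
Hunk 6: at line 1 remove [bwpg,aqsxy] add [hyrm,utvug] -> 13 lines: hsvq hyrm utvug kmnio mjzxs llj rtlaj kvpcn qoewx jfxw adfc abt xmgx
Hunk 7: at line 4 remove [mjzxs] add [qgty,cdk,blkup] -> 15 lines: hsvq hyrm utvug kmnio qgty cdk blkup llj rtlaj kvpcn qoewx jfxw adfc abt xmgx
Final line 8: llj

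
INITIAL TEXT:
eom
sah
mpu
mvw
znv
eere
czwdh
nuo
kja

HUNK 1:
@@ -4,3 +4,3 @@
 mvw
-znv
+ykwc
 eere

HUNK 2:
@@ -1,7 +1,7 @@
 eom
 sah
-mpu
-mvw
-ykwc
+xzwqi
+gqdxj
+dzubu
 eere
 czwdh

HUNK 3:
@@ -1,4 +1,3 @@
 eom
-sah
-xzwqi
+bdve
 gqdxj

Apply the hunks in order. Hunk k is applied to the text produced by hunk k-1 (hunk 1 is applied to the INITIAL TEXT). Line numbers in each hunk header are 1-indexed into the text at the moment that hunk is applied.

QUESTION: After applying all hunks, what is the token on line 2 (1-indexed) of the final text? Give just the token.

Answer: bdve

Derivation:
Hunk 1: at line 4 remove [znv] add [ykwc] -> 9 lines: eom sah mpu mvw ykwc eere czwdh nuo kja
Hunk 2: at line 1 remove [mpu,mvw,ykwc] add [xzwqi,gqdxj,dzubu] -> 9 lines: eom sah xzwqi gqdxj dzubu eere czwdh nuo kja
Hunk 3: at line 1 remove [sah,xzwqi] add [bdve] -> 8 lines: eom bdve gqdxj dzubu eere czwdh nuo kja
Final line 2: bdve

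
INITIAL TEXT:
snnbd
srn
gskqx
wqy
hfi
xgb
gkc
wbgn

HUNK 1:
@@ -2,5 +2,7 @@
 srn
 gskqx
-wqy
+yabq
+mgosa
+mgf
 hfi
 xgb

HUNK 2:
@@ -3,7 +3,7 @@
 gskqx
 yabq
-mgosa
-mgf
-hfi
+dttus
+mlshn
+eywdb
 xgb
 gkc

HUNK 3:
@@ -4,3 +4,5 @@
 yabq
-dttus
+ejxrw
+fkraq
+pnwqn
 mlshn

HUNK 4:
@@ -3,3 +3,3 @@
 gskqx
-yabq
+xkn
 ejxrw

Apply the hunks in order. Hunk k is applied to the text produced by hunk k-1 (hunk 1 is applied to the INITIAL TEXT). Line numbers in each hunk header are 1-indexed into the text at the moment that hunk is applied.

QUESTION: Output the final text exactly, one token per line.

Hunk 1: at line 2 remove [wqy] add [yabq,mgosa,mgf] -> 10 lines: snnbd srn gskqx yabq mgosa mgf hfi xgb gkc wbgn
Hunk 2: at line 3 remove [mgosa,mgf,hfi] add [dttus,mlshn,eywdb] -> 10 lines: snnbd srn gskqx yabq dttus mlshn eywdb xgb gkc wbgn
Hunk 3: at line 4 remove [dttus] add [ejxrw,fkraq,pnwqn] -> 12 lines: snnbd srn gskqx yabq ejxrw fkraq pnwqn mlshn eywdb xgb gkc wbgn
Hunk 4: at line 3 remove [yabq] add [xkn] -> 12 lines: snnbd srn gskqx xkn ejxrw fkraq pnwqn mlshn eywdb xgb gkc wbgn

Answer: snnbd
srn
gskqx
xkn
ejxrw
fkraq
pnwqn
mlshn
eywdb
xgb
gkc
wbgn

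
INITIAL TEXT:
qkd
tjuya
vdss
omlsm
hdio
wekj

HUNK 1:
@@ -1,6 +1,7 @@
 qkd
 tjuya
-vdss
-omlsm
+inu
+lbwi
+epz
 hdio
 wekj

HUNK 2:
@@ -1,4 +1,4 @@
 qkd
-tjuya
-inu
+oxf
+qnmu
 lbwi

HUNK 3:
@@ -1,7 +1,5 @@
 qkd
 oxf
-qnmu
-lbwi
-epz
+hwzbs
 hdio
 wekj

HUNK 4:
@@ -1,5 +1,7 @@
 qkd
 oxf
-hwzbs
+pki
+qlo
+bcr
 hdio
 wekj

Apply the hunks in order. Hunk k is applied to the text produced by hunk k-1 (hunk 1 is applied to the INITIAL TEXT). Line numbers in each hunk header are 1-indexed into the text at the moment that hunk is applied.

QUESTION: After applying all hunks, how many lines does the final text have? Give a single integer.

Answer: 7

Derivation:
Hunk 1: at line 1 remove [vdss,omlsm] add [inu,lbwi,epz] -> 7 lines: qkd tjuya inu lbwi epz hdio wekj
Hunk 2: at line 1 remove [tjuya,inu] add [oxf,qnmu] -> 7 lines: qkd oxf qnmu lbwi epz hdio wekj
Hunk 3: at line 1 remove [qnmu,lbwi,epz] add [hwzbs] -> 5 lines: qkd oxf hwzbs hdio wekj
Hunk 4: at line 1 remove [hwzbs] add [pki,qlo,bcr] -> 7 lines: qkd oxf pki qlo bcr hdio wekj
Final line count: 7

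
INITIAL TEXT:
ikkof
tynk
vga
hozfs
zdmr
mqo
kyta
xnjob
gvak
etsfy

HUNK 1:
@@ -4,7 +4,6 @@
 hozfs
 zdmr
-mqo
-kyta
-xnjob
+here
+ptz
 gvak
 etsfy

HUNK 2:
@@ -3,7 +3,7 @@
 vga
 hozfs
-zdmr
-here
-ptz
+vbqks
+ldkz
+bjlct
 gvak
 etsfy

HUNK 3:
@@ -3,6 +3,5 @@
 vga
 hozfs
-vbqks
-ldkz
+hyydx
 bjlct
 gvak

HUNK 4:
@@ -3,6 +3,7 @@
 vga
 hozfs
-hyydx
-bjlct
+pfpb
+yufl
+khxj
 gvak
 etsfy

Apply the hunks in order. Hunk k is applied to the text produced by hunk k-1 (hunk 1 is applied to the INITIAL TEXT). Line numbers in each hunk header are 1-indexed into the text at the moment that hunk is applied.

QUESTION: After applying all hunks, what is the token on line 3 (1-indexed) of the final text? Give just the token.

Hunk 1: at line 4 remove [mqo,kyta,xnjob] add [here,ptz] -> 9 lines: ikkof tynk vga hozfs zdmr here ptz gvak etsfy
Hunk 2: at line 3 remove [zdmr,here,ptz] add [vbqks,ldkz,bjlct] -> 9 lines: ikkof tynk vga hozfs vbqks ldkz bjlct gvak etsfy
Hunk 3: at line 3 remove [vbqks,ldkz] add [hyydx] -> 8 lines: ikkof tynk vga hozfs hyydx bjlct gvak etsfy
Hunk 4: at line 3 remove [hyydx,bjlct] add [pfpb,yufl,khxj] -> 9 lines: ikkof tynk vga hozfs pfpb yufl khxj gvak etsfy
Final line 3: vga

Answer: vga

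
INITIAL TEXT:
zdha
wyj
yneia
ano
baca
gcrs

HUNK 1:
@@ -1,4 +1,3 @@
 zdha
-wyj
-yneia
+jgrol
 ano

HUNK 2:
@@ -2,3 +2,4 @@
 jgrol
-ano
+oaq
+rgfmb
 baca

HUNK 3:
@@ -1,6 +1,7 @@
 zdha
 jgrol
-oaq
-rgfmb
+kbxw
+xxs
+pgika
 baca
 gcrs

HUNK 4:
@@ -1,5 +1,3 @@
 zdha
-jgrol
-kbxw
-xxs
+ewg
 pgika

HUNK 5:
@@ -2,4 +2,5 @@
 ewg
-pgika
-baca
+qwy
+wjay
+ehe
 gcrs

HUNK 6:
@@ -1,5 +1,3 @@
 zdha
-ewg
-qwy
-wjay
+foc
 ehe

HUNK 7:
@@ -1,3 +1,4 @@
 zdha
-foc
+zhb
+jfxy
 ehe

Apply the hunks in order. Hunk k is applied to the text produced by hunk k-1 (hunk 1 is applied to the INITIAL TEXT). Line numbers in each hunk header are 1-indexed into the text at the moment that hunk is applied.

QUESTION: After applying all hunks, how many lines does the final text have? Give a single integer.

Hunk 1: at line 1 remove [wyj,yneia] add [jgrol] -> 5 lines: zdha jgrol ano baca gcrs
Hunk 2: at line 2 remove [ano] add [oaq,rgfmb] -> 6 lines: zdha jgrol oaq rgfmb baca gcrs
Hunk 3: at line 1 remove [oaq,rgfmb] add [kbxw,xxs,pgika] -> 7 lines: zdha jgrol kbxw xxs pgika baca gcrs
Hunk 4: at line 1 remove [jgrol,kbxw,xxs] add [ewg] -> 5 lines: zdha ewg pgika baca gcrs
Hunk 5: at line 2 remove [pgika,baca] add [qwy,wjay,ehe] -> 6 lines: zdha ewg qwy wjay ehe gcrs
Hunk 6: at line 1 remove [ewg,qwy,wjay] add [foc] -> 4 lines: zdha foc ehe gcrs
Hunk 7: at line 1 remove [foc] add [zhb,jfxy] -> 5 lines: zdha zhb jfxy ehe gcrs
Final line count: 5

Answer: 5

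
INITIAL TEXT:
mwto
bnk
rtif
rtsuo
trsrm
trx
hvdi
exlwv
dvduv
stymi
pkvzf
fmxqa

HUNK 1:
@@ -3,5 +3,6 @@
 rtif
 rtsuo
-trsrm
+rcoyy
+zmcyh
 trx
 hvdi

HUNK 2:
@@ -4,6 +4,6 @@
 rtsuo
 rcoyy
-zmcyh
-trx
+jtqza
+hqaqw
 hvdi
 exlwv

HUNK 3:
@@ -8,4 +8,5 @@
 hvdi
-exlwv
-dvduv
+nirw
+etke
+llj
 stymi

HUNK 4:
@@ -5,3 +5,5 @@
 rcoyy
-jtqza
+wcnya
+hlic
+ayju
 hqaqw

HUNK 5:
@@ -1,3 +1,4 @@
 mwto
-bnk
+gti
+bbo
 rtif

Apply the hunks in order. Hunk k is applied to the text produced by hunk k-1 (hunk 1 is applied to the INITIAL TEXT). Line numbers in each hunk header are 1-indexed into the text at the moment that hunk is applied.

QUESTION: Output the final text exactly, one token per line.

Hunk 1: at line 3 remove [trsrm] add [rcoyy,zmcyh] -> 13 lines: mwto bnk rtif rtsuo rcoyy zmcyh trx hvdi exlwv dvduv stymi pkvzf fmxqa
Hunk 2: at line 4 remove [zmcyh,trx] add [jtqza,hqaqw] -> 13 lines: mwto bnk rtif rtsuo rcoyy jtqza hqaqw hvdi exlwv dvduv stymi pkvzf fmxqa
Hunk 3: at line 8 remove [exlwv,dvduv] add [nirw,etke,llj] -> 14 lines: mwto bnk rtif rtsuo rcoyy jtqza hqaqw hvdi nirw etke llj stymi pkvzf fmxqa
Hunk 4: at line 5 remove [jtqza] add [wcnya,hlic,ayju] -> 16 lines: mwto bnk rtif rtsuo rcoyy wcnya hlic ayju hqaqw hvdi nirw etke llj stymi pkvzf fmxqa
Hunk 5: at line 1 remove [bnk] add [gti,bbo] -> 17 lines: mwto gti bbo rtif rtsuo rcoyy wcnya hlic ayju hqaqw hvdi nirw etke llj stymi pkvzf fmxqa

Answer: mwto
gti
bbo
rtif
rtsuo
rcoyy
wcnya
hlic
ayju
hqaqw
hvdi
nirw
etke
llj
stymi
pkvzf
fmxqa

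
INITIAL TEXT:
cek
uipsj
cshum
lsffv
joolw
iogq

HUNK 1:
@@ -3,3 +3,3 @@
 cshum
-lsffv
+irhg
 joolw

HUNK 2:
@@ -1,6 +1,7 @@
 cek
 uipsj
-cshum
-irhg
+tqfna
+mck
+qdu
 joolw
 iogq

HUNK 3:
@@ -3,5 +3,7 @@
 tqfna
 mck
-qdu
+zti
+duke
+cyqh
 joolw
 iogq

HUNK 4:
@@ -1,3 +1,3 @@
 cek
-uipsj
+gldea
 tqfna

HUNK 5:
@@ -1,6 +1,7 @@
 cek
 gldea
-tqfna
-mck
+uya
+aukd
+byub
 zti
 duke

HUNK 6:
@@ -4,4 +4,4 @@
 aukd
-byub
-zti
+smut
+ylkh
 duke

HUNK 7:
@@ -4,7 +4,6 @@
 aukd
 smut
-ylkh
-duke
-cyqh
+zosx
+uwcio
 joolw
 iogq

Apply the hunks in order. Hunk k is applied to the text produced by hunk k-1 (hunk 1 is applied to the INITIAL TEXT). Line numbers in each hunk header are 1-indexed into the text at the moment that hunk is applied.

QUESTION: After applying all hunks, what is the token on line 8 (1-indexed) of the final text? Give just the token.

Answer: joolw

Derivation:
Hunk 1: at line 3 remove [lsffv] add [irhg] -> 6 lines: cek uipsj cshum irhg joolw iogq
Hunk 2: at line 1 remove [cshum,irhg] add [tqfna,mck,qdu] -> 7 lines: cek uipsj tqfna mck qdu joolw iogq
Hunk 3: at line 3 remove [qdu] add [zti,duke,cyqh] -> 9 lines: cek uipsj tqfna mck zti duke cyqh joolw iogq
Hunk 4: at line 1 remove [uipsj] add [gldea] -> 9 lines: cek gldea tqfna mck zti duke cyqh joolw iogq
Hunk 5: at line 1 remove [tqfna,mck] add [uya,aukd,byub] -> 10 lines: cek gldea uya aukd byub zti duke cyqh joolw iogq
Hunk 6: at line 4 remove [byub,zti] add [smut,ylkh] -> 10 lines: cek gldea uya aukd smut ylkh duke cyqh joolw iogq
Hunk 7: at line 4 remove [ylkh,duke,cyqh] add [zosx,uwcio] -> 9 lines: cek gldea uya aukd smut zosx uwcio joolw iogq
Final line 8: joolw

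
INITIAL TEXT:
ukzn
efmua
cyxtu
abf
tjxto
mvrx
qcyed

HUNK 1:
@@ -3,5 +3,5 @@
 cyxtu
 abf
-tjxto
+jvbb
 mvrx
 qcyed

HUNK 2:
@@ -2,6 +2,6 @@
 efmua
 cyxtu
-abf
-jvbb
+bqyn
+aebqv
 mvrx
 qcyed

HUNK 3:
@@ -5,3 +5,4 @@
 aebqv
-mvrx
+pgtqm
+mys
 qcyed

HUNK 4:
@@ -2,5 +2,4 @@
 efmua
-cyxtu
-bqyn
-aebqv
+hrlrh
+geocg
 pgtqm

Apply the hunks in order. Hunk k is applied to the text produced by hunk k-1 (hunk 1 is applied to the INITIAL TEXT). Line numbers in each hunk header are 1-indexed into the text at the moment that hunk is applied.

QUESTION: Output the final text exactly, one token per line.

Hunk 1: at line 3 remove [tjxto] add [jvbb] -> 7 lines: ukzn efmua cyxtu abf jvbb mvrx qcyed
Hunk 2: at line 2 remove [abf,jvbb] add [bqyn,aebqv] -> 7 lines: ukzn efmua cyxtu bqyn aebqv mvrx qcyed
Hunk 3: at line 5 remove [mvrx] add [pgtqm,mys] -> 8 lines: ukzn efmua cyxtu bqyn aebqv pgtqm mys qcyed
Hunk 4: at line 2 remove [cyxtu,bqyn,aebqv] add [hrlrh,geocg] -> 7 lines: ukzn efmua hrlrh geocg pgtqm mys qcyed

Answer: ukzn
efmua
hrlrh
geocg
pgtqm
mys
qcyed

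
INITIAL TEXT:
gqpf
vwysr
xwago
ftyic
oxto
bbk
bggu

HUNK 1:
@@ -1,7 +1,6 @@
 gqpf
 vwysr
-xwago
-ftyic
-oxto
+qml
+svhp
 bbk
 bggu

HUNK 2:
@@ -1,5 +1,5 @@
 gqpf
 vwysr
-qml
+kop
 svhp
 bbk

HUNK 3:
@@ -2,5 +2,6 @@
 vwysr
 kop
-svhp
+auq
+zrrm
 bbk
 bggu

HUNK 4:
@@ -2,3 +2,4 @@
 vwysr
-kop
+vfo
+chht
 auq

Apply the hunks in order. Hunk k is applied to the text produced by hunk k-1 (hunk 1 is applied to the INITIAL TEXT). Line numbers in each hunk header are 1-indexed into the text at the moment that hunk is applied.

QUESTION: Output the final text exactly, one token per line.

Hunk 1: at line 1 remove [xwago,ftyic,oxto] add [qml,svhp] -> 6 lines: gqpf vwysr qml svhp bbk bggu
Hunk 2: at line 1 remove [qml] add [kop] -> 6 lines: gqpf vwysr kop svhp bbk bggu
Hunk 3: at line 2 remove [svhp] add [auq,zrrm] -> 7 lines: gqpf vwysr kop auq zrrm bbk bggu
Hunk 4: at line 2 remove [kop] add [vfo,chht] -> 8 lines: gqpf vwysr vfo chht auq zrrm bbk bggu

Answer: gqpf
vwysr
vfo
chht
auq
zrrm
bbk
bggu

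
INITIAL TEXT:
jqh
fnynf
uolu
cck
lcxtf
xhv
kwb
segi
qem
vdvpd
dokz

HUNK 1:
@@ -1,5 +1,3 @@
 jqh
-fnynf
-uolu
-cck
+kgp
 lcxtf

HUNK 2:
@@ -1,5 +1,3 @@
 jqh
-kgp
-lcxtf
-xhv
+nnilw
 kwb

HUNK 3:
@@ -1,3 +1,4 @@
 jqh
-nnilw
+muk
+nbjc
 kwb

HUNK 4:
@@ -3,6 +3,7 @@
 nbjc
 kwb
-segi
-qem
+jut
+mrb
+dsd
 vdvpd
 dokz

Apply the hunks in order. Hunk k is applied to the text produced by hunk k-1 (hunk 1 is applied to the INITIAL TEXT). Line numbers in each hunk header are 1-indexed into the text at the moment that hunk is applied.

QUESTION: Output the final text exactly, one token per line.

Hunk 1: at line 1 remove [fnynf,uolu,cck] add [kgp] -> 9 lines: jqh kgp lcxtf xhv kwb segi qem vdvpd dokz
Hunk 2: at line 1 remove [kgp,lcxtf,xhv] add [nnilw] -> 7 lines: jqh nnilw kwb segi qem vdvpd dokz
Hunk 3: at line 1 remove [nnilw] add [muk,nbjc] -> 8 lines: jqh muk nbjc kwb segi qem vdvpd dokz
Hunk 4: at line 3 remove [segi,qem] add [jut,mrb,dsd] -> 9 lines: jqh muk nbjc kwb jut mrb dsd vdvpd dokz

Answer: jqh
muk
nbjc
kwb
jut
mrb
dsd
vdvpd
dokz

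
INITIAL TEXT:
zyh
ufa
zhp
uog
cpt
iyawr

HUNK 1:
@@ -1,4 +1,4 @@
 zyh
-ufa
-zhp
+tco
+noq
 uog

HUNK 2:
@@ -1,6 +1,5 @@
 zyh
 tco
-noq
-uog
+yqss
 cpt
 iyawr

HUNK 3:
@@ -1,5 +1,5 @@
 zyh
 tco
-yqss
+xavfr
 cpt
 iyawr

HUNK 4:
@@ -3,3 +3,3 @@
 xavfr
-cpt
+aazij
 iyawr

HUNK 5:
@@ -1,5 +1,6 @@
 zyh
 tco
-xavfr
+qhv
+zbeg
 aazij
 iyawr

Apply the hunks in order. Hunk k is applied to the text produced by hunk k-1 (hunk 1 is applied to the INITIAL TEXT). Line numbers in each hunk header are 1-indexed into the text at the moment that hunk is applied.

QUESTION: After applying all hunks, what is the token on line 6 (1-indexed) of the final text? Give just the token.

Hunk 1: at line 1 remove [ufa,zhp] add [tco,noq] -> 6 lines: zyh tco noq uog cpt iyawr
Hunk 2: at line 1 remove [noq,uog] add [yqss] -> 5 lines: zyh tco yqss cpt iyawr
Hunk 3: at line 1 remove [yqss] add [xavfr] -> 5 lines: zyh tco xavfr cpt iyawr
Hunk 4: at line 3 remove [cpt] add [aazij] -> 5 lines: zyh tco xavfr aazij iyawr
Hunk 5: at line 1 remove [xavfr] add [qhv,zbeg] -> 6 lines: zyh tco qhv zbeg aazij iyawr
Final line 6: iyawr

Answer: iyawr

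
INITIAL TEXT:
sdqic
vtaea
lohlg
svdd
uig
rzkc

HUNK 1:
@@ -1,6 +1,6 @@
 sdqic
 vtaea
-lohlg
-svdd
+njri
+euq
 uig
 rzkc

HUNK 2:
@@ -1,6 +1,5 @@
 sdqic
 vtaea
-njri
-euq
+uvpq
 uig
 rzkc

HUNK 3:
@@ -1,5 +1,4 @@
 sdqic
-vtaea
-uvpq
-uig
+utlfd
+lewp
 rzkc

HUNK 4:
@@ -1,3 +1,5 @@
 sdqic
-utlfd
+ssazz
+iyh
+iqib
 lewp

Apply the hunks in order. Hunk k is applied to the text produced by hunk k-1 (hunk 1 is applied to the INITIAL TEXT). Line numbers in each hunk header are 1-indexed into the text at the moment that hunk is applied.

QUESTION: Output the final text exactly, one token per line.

Hunk 1: at line 1 remove [lohlg,svdd] add [njri,euq] -> 6 lines: sdqic vtaea njri euq uig rzkc
Hunk 2: at line 1 remove [njri,euq] add [uvpq] -> 5 lines: sdqic vtaea uvpq uig rzkc
Hunk 3: at line 1 remove [vtaea,uvpq,uig] add [utlfd,lewp] -> 4 lines: sdqic utlfd lewp rzkc
Hunk 4: at line 1 remove [utlfd] add [ssazz,iyh,iqib] -> 6 lines: sdqic ssazz iyh iqib lewp rzkc

Answer: sdqic
ssazz
iyh
iqib
lewp
rzkc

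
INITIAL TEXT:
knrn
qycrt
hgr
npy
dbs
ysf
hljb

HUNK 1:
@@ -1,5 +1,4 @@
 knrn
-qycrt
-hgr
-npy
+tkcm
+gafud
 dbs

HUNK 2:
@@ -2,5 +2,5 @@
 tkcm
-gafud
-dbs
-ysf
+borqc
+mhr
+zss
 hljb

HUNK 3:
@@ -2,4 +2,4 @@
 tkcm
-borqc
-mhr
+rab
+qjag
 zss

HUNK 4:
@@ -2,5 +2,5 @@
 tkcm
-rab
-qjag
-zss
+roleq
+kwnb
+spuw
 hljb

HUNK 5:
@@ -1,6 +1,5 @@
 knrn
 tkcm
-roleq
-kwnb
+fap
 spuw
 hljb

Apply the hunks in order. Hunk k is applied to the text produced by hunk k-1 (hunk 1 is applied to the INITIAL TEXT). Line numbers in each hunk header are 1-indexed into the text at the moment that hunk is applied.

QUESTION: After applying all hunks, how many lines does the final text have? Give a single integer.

Hunk 1: at line 1 remove [qycrt,hgr,npy] add [tkcm,gafud] -> 6 lines: knrn tkcm gafud dbs ysf hljb
Hunk 2: at line 2 remove [gafud,dbs,ysf] add [borqc,mhr,zss] -> 6 lines: knrn tkcm borqc mhr zss hljb
Hunk 3: at line 2 remove [borqc,mhr] add [rab,qjag] -> 6 lines: knrn tkcm rab qjag zss hljb
Hunk 4: at line 2 remove [rab,qjag,zss] add [roleq,kwnb,spuw] -> 6 lines: knrn tkcm roleq kwnb spuw hljb
Hunk 5: at line 1 remove [roleq,kwnb] add [fap] -> 5 lines: knrn tkcm fap spuw hljb
Final line count: 5

Answer: 5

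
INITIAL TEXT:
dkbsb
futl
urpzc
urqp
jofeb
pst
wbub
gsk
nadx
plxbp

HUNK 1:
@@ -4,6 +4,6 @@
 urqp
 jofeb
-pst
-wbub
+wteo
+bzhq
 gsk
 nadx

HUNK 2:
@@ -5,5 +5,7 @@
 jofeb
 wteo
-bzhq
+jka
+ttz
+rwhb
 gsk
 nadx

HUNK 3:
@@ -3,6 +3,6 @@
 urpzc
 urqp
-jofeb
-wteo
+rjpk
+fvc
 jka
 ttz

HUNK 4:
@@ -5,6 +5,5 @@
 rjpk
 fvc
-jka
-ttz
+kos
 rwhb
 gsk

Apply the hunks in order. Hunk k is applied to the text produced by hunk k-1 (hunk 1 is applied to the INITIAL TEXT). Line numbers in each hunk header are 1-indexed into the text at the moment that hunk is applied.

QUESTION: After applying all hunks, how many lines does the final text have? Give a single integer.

Hunk 1: at line 4 remove [pst,wbub] add [wteo,bzhq] -> 10 lines: dkbsb futl urpzc urqp jofeb wteo bzhq gsk nadx plxbp
Hunk 2: at line 5 remove [bzhq] add [jka,ttz,rwhb] -> 12 lines: dkbsb futl urpzc urqp jofeb wteo jka ttz rwhb gsk nadx plxbp
Hunk 3: at line 3 remove [jofeb,wteo] add [rjpk,fvc] -> 12 lines: dkbsb futl urpzc urqp rjpk fvc jka ttz rwhb gsk nadx plxbp
Hunk 4: at line 5 remove [jka,ttz] add [kos] -> 11 lines: dkbsb futl urpzc urqp rjpk fvc kos rwhb gsk nadx plxbp
Final line count: 11

Answer: 11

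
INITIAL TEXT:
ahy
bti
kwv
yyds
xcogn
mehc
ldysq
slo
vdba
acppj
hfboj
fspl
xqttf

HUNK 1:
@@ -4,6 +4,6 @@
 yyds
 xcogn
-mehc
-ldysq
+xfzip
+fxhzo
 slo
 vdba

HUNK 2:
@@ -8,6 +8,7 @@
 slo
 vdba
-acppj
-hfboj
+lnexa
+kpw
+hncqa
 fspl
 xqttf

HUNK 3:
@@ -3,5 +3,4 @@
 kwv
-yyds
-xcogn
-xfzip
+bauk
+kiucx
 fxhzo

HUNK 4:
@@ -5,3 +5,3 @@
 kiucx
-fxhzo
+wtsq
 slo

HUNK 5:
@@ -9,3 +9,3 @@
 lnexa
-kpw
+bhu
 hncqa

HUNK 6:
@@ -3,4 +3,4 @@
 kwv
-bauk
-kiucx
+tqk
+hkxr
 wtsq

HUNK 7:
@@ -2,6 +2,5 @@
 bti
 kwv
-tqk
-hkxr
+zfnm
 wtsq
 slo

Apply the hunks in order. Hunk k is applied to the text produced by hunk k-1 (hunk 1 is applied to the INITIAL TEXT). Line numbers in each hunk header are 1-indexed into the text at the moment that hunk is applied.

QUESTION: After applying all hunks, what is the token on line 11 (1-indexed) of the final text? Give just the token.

Hunk 1: at line 4 remove [mehc,ldysq] add [xfzip,fxhzo] -> 13 lines: ahy bti kwv yyds xcogn xfzip fxhzo slo vdba acppj hfboj fspl xqttf
Hunk 2: at line 8 remove [acppj,hfboj] add [lnexa,kpw,hncqa] -> 14 lines: ahy bti kwv yyds xcogn xfzip fxhzo slo vdba lnexa kpw hncqa fspl xqttf
Hunk 3: at line 3 remove [yyds,xcogn,xfzip] add [bauk,kiucx] -> 13 lines: ahy bti kwv bauk kiucx fxhzo slo vdba lnexa kpw hncqa fspl xqttf
Hunk 4: at line 5 remove [fxhzo] add [wtsq] -> 13 lines: ahy bti kwv bauk kiucx wtsq slo vdba lnexa kpw hncqa fspl xqttf
Hunk 5: at line 9 remove [kpw] add [bhu] -> 13 lines: ahy bti kwv bauk kiucx wtsq slo vdba lnexa bhu hncqa fspl xqttf
Hunk 6: at line 3 remove [bauk,kiucx] add [tqk,hkxr] -> 13 lines: ahy bti kwv tqk hkxr wtsq slo vdba lnexa bhu hncqa fspl xqttf
Hunk 7: at line 2 remove [tqk,hkxr] add [zfnm] -> 12 lines: ahy bti kwv zfnm wtsq slo vdba lnexa bhu hncqa fspl xqttf
Final line 11: fspl

Answer: fspl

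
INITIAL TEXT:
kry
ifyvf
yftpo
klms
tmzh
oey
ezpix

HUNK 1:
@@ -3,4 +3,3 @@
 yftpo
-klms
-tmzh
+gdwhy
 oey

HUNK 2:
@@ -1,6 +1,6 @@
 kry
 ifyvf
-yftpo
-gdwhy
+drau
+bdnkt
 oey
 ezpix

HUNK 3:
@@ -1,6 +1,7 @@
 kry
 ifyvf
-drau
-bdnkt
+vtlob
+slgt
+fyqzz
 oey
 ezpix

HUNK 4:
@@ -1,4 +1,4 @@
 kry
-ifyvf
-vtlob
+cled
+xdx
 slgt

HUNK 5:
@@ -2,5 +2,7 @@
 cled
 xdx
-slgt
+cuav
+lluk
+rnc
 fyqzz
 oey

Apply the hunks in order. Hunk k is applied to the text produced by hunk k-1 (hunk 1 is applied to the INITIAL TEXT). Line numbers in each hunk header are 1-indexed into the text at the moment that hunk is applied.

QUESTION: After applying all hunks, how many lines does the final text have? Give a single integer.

Answer: 9

Derivation:
Hunk 1: at line 3 remove [klms,tmzh] add [gdwhy] -> 6 lines: kry ifyvf yftpo gdwhy oey ezpix
Hunk 2: at line 1 remove [yftpo,gdwhy] add [drau,bdnkt] -> 6 lines: kry ifyvf drau bdnkt oey ezpix
Hunk 3: at line 1 remove [drau,bdnkt] add [vtlob,slgt,fyqzz] -> 7 lines: kry ifyvf vtlob slgt fyqzz oey ezpix
Hunk 4: at line 1 remove [ifyvf,vtlob] add [cled,xdx] -> 7 lines: kry cled xdx slgt fyqzz oey ezpix
Hunk 5: at line 2 remove [slgt] add [cuav,lluk,rnc] -> 9 lines: kry cled xdx cuav lluk rnc fyqzz oey ezpix
Final line count: 9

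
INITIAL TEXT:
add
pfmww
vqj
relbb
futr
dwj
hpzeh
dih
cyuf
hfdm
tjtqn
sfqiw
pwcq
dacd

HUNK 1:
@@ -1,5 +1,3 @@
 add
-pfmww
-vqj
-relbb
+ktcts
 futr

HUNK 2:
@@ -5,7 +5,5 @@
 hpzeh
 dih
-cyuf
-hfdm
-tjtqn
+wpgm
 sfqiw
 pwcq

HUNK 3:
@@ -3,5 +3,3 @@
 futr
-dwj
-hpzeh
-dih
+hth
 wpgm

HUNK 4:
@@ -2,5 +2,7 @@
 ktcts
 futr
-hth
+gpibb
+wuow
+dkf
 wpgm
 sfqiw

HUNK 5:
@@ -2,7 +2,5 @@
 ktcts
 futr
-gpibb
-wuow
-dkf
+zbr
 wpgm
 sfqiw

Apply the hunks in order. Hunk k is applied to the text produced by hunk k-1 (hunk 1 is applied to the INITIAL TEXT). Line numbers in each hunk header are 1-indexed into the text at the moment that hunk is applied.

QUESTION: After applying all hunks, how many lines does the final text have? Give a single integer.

Answer: 8

Derivation:
Hunk 1: at line 1 remove [pfmww,vqj,relbb] add [ktcts] -> 12 lines: add ktcts futr dwj hpzeh dih cyuf hfdm tjtqn sfqiw pwcq dacd
Hunk 2: at line 5 remove [cyuf,hfdm,tjtqn] add [wpgm] -> 10 lines: add ktcts futr dwj hpzeh dih wpgm sfqiw pwcq dacd
Hunk 3: at line 3 remove [dwj,hpzeh,dih] add [hth] -> 8 lines: add ktcts futr hth wpgm sfqiw pwcq dacd
Hunk 4: at line 2 remove [hth] add [gpibb,wuow,dkf] -> 10 lines: add ktcts futr gpibb wuow dkf wpgm sfqiw pwcq dacd
Hunk 5: at line 2 remove [gpibb,wuow,dkf] add [zbr] -> 8 lines: add ktcts futr zbr wpgm sfqiw pwcq dacd
Final line count: 8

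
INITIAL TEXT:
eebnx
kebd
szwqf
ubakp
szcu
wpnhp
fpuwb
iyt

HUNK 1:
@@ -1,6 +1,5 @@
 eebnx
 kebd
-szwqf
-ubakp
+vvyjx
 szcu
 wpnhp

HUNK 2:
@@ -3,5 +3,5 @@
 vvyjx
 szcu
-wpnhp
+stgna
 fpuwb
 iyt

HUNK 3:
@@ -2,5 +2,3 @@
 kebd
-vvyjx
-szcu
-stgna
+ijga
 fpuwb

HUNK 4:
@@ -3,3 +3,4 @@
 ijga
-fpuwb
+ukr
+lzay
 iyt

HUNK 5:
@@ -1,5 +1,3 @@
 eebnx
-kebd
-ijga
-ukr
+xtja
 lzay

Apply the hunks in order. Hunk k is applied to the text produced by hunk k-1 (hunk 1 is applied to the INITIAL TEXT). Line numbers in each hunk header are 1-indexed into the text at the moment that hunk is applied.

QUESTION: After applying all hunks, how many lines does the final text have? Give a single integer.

Answer: 4

Derivation:
Hunk 1: at line 1 remove [szwqf,ubakp] add [vvyjx] -> 7 lines: eebnx kebd vvyjx szcu wpnhp fpuwb iyt
Hunk 2: at line 3 remove [wpnhp] add [stgna] -> 7 lines: eebnx kebd vvyjx szcu stgna fpuwb iyt
Hunk 3: at line 2 remove [vvyjx,szcu,stgna] add [ijga] -> 5 lines: eebnx kebd ijga fpuwb iyt
Hunk 4: at line 3 remove [fpuwb] add [ukr,lzay] -> 6 lines: eebnx kebd ijga ukr lzay iyt
Hunk 5: at line 1 remove [kebd,ijga,ukr] add [xtja] -> 4 lines: eebnx xtja lzay iyt
Final line count: 4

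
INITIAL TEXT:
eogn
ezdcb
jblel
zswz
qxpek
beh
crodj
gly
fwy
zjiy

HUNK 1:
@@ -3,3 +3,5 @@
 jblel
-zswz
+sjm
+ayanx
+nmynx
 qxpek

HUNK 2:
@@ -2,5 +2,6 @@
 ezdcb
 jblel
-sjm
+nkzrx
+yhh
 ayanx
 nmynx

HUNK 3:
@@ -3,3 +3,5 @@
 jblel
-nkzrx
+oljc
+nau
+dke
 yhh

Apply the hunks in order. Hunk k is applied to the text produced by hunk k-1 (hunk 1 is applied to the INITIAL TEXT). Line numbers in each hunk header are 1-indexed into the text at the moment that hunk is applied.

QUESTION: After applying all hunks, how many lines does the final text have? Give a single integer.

Hunk 1: at line 3 remove [zswz] add [sjm,ayanx,nmynx] -> 12 lines: eogn ezdcb jblel sjm ayanx nmynx qxpek beh crodj gly fwy zjiy
Hunk 2: at line 2 remove [sjm] add [nkzrx,yhh] -> 13 lines: eogn ezdcb jblel nkzrx yhh ayanx nmynx qxpek beh crodj gly fwy zjiy
Hunk 3: at line 3 remove [nkzrx] add [oljc,nau,dke] -> 15 lines: eogn ezdcb jblel oljc nau dke yhh ayanx nmynx qxpek beh crodj gly fwy zjiy
Final line count: 15

Answer: 15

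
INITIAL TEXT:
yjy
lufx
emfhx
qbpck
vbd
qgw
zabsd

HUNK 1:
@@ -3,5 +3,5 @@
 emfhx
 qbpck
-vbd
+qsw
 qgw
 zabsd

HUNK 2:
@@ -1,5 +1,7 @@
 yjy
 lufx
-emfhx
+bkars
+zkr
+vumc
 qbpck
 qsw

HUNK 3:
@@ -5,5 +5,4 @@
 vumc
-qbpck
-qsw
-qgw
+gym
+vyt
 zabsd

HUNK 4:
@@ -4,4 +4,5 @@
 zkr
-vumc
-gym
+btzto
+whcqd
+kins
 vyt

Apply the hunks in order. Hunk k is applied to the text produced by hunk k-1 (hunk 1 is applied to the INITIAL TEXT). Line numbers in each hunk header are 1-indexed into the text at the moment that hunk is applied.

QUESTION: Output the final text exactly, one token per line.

Answer: yjy
lufx
bkars
zkr
btzto
whcqd
kins
vyt
zabsd

Derivation:
Hunk 1: at line 3 remove [vbd] add [qsw] -> 7 lines: yjy lufx emfhx qbpck qsw qgw zabsd
Hunk 2: at line 1 remove [emfhx] add [bkars,zkr,vumc] -> 9 lines: yjy lufx bkars zkr vumc qbpck qsw qgw zabsd
Hunk 3: at line 5 remove [qbpck,qsw,qgw] add [gym,vyt] -> 8 lines: yjy lufx bkars zkr vumc gym vyt zabsd
Hunk 4: at line 4 remove [vumc,gym] add [btzto,whcqd,kins] -> 9 lines: yjy lufx bkars zkr btzto whcqd kins vyt zabsd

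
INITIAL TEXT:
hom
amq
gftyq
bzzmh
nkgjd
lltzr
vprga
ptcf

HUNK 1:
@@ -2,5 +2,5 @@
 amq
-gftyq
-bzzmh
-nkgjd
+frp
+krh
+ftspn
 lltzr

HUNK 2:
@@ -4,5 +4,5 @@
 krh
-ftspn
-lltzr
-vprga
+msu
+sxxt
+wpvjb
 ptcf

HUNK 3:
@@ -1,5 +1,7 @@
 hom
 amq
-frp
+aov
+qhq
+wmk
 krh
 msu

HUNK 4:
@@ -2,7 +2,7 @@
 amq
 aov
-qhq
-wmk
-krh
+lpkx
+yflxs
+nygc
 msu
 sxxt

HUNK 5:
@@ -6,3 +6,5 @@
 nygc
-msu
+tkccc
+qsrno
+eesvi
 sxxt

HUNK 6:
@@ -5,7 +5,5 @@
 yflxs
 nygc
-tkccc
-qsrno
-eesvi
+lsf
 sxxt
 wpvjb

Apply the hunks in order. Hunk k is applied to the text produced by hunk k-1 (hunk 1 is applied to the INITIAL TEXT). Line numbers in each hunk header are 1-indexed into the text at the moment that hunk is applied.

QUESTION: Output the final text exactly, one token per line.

Answer: hom
amq
aov
lpkx
yflxs
nygc
lsf
sxxt
wpvjb
ptcf

Derivation:
Hunk 1: at line 2 remove [gftyq,bzzmh,nkgjd] add [frp,krh,ftspn] -> 8 lines: hom amq frp krh ftspn lltzr vprga ptcf
Hunk 2: at line 4 remove [ftspn,lltzr,vprga] add [msu,sxxt,wpvjb] -> 8 lines: hom amq frp krh msu sxxt wpvjb ptcf
Hunk 3: at line 1 remove [frp] add [aov,qhq,wmk] -> 10 lines: hom amq aov qhq wmk krh msu sxxt wpvjb ptcf
Hunk 4: at line 2 remove [qhq,wmk,krh] add [lpkx,yflxs,nygc] -> 10 lines: hom amq aov lpkx yflxs nygc msu sxxt wpvjb ptcf
Hunk 5: at line 6 remove [msu] add [tkccc,qsrno,eesvi] -> 12 lines: hom amq aov lpkx yflxs nygc tkccc qsrno eesvi sxxt wpvjb ptcf
Hunk 6: at line 5 remove [tkccc,qsrno,eesvi] add [lsf] -> 10 lines: hom amq aov lpkx yflxs nygc lsf sxxt wpvjb ptcf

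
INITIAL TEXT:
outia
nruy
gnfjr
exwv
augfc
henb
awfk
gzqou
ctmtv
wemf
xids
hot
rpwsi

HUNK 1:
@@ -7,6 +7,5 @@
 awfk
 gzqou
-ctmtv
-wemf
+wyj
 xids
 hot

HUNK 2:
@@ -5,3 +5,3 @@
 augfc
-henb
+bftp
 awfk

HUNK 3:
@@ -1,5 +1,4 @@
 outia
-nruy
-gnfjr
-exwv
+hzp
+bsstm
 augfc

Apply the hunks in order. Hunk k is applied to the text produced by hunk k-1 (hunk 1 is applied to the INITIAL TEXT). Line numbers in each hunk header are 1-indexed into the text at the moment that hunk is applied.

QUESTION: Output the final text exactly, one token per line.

Hunk 1: at line 7 remove [ctmtv,wemf] add [wyj] -> 12 lines: outia nruy gnfjr exwv augfc henb awfk gzqou wyj xids hot rpwsi
Hunk 2: at line 5 remove [henb] add [bftp] -> 12 lines: outia nruy gnfjr exwv augfc bftp awfk gzqou wyj xids hot rpwsi
Hunk 3: at line 1 remove [nruy,gnfjr,exwv] add [hzp,bsstm] -> 11 lines: outia hzp bsstm augfc bftp awfk gzqou wyj xids hot rpwsi

Answer: outia
hzp
bsstm
augfc
bftp
awfk
gzqou
wyj
xids
hot
rpwsi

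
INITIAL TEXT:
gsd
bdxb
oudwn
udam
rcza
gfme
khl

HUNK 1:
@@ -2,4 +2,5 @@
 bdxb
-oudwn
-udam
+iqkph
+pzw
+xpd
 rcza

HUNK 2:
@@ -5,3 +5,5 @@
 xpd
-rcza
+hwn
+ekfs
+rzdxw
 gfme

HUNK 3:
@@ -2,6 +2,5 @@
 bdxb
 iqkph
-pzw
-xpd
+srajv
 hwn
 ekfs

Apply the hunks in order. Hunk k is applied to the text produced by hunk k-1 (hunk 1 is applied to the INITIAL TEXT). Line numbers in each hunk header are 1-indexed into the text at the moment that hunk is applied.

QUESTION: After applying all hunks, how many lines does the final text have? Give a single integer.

Answer: 9

Derivation:
Hunk 1: at line 2 remove [oudwn,udam] add [iqkph,pzw,xpd] -> 8 lines: gsd bdxb iqkph pzw xpd rcza gfme khl
Hunk 2: at line 5 remove [rcza] add [hwn,ekfs,rzdxw] -> 10 lines: gsd bdxb iqkph pzw xpd hwn ekfs rzdxw gfme khl
Hunk 3: at line 2 remove [pzw,xpd] add [srajv] -> 9 lines: gsd bdxb iqkph srajv hwn ekfs rzdxw gfme khl
Final line count: 9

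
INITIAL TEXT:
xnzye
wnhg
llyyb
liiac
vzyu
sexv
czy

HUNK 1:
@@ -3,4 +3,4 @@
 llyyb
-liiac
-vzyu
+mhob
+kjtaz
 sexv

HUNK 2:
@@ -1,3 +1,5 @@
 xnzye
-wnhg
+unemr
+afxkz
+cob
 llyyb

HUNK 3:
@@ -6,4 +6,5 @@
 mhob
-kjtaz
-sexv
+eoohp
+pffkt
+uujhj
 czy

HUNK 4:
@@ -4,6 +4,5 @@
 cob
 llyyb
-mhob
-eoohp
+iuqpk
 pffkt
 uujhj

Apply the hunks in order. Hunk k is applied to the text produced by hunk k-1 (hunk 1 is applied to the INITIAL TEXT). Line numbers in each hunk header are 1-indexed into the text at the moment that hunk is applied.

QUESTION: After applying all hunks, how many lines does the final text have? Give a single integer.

Hunk 1: at line 3 remove [liiac,vzyu] add [mhob,kjtaz] -> 7 lines: xnzye wnhg llyyb mhob kjtaz sexv czy
Hunk 2: at line 1 remove [wnhg] add [unemr,afxkz,cob] -> 9 lines: xnzye unemr afxkz cob llyyb mhob kjtaz sexv czy
Hunk 3: at line 6 remove [kjtaz,sexv] add [eoohp,pffkt,uujhj] -> 10 lines: xnzye unemr afxkz cob llyyb mhob eoohp pffkt uujhj czy
Hunk 4: at line 4 remove [mhob,eoohp] add [iuqpk] -> 9 lines: xnzye unemr afxkz cob llyyb iuqpk pffkt uujhj czy
Final line count: 9

Answer: 9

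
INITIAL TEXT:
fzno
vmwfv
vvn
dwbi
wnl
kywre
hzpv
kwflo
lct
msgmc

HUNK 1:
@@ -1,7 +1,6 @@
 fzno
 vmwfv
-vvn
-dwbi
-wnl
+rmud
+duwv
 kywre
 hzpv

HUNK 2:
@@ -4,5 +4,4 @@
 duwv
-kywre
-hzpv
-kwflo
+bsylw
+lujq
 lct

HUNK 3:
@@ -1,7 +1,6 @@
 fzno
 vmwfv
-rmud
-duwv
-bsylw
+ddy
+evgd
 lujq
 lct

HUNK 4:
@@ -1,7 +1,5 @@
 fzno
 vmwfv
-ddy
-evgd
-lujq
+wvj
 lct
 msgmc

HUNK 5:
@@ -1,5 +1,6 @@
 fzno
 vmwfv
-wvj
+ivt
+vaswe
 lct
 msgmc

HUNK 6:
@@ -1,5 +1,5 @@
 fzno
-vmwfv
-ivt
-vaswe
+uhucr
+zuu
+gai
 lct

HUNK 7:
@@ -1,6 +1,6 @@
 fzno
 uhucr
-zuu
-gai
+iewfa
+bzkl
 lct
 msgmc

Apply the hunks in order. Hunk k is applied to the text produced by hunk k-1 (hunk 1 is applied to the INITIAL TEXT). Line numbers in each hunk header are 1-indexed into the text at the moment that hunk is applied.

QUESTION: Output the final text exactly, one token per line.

Hunk 1: at line 1 remove [vvn,dwbi,wnl] add [rmud,duwv] -> 9 lines: fzno vmwfv rmud duwv kywre hzpv kwflo lct msgmc
Hunk 2: at line 4 remove [kywre,hzpv,kwflo] add [bsylw,lujq] -> 8 lines: fzno vmwfv rmud duwv bsylw lujq lct msgmc
Hunk 3: at line 1 remove [rmud,duwv,bsylw] add [ddy,evgd] -> 7 lines: fzno vmwfv ddy evgd lujq lct msgmc
Hunk 4: at line 1 remove [ddy,evgd,lujq] add [wvj] -> 5 lines: fzno vmwfv wvj lct msgmc
Hunk 5: at line 1 remove [wvj] add [ivt,vaswe] -> 6 lines: fzno vmwfv ivt vaswe lct msgmc
Hunk 6: at line 1 remove [vmwfv,ivt,vaswe] add [uhucr,zuu,gai] -> 6 lines: fzno uhucr zuu gai lct msgmc
Hunk 7: at line 1 remove [zuu,gai] add [iewfa,bzkl] -> 6 lines: fzno uhucr iewfa bzkl lct msgmc

Answer: fzno
uhucr
iewfa
bzkl
lct
msgmc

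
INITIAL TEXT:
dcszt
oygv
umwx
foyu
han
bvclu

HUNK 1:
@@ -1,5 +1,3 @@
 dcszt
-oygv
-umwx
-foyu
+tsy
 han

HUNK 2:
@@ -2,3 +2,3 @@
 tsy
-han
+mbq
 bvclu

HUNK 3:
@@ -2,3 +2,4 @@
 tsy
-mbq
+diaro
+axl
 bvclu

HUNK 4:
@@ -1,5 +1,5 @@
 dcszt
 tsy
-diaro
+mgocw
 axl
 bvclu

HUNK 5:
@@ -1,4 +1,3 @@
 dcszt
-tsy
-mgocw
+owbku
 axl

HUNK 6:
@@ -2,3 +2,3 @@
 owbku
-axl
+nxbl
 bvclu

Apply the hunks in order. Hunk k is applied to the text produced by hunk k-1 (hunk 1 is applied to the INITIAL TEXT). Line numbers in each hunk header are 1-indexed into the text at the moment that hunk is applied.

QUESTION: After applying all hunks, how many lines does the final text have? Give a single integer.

Hunk 1: at line 1 remove [oygv,umwx,foyu] add [tsy] -> 4 lines: dcszt tsy han bvclu
Hunk 2: at line 2 remove [han] add [mbq] -> 4 lines: dcszt tsy mbq bvclu
Hunk 3: at line 2 remove [mbq] add [diaro,axl] -> 5 lines: dcszt tsy diaro axl bvclu
Hunk 4: at line 1 remove [diaro] add [mgocw] -> 5 lines: dcszt tsy mgocw axl bvclu
Hunk 5: at line 1 remove [tsy,mgocw] add [owbku] -> 4 lines: dcszt owbku axl bvclu
Hunk 6: at line 2 remove [axl] add [nxbl] -> 4 lines: dcszt owbku nxbl bvclu
Final line count: 4

Answer: 4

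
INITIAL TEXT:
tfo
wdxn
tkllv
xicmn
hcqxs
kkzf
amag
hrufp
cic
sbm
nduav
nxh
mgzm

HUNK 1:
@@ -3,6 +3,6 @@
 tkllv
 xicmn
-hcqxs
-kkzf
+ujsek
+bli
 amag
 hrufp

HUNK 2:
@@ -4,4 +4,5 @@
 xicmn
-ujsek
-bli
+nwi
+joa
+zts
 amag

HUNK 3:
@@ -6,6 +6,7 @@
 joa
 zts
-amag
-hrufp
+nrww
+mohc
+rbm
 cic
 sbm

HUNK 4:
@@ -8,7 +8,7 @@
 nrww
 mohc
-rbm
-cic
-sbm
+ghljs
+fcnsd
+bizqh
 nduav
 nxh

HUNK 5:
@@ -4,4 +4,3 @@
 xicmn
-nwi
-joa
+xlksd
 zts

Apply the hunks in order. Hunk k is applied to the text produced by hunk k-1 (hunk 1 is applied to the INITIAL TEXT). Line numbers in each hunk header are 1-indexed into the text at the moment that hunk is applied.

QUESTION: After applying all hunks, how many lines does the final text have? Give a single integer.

Hunk 1: at line 3 remove [hcqxs,kkzf] add [ujsek,bli] -> 13 lines: tfo wdxn tkllv xicmn ujsek bli amag hrufp cic sbm nduav nxh mgzm
Hunk 2: at line 4 remove [ujsek,bli] add [nwi,joa,zts] -> 14 lines: tfo wdxn tkllv xicmn nwi joa zts amag hrufp cic sbm nduav nxh mgzm
Hunk 3: at line 6 remove [amag,hrufp] add [nrww,mohc,rbm] -> 15 lines: tfo wdxn tkllv xicmn nwi joa zts nrww mohc rbm cic sbm nduav nxh mgzm
Hunk 4: at line 8 remove [rbm,cic,sbm] add [ghljs,fcnsd,bizqh] -> 15 lines: tfo wdxn tkllv xicmn nwi joa zts nrww mohc ghljs fcnsd bizqh nduav nxh mgzm
Hunk 5: at line 4 remove [nwi,joa] add [xlksd] -> 14 lines: tfo wdxn tkllv xicmn xlksd zts nrww mohc ghljs fcnsd bizqh nduav nxh mgzm
Final line count: 14

Answer: 14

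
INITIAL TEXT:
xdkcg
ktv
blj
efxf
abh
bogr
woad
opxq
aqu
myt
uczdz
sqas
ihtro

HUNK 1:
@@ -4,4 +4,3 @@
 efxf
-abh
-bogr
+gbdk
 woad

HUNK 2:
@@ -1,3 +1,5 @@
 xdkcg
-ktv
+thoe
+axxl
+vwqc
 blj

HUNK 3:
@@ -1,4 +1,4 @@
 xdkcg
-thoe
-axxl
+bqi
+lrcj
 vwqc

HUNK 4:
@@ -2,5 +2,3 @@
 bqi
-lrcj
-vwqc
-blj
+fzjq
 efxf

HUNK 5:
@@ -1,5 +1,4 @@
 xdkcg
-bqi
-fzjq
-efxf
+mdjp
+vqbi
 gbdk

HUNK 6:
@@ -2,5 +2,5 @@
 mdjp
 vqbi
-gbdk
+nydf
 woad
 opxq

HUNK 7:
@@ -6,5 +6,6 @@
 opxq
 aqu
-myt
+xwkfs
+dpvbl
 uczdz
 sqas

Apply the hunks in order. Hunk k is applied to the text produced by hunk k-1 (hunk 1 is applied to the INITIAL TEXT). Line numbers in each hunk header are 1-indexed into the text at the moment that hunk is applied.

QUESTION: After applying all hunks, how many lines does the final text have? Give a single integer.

Hunk 1: at line 4 remove [abh,bogr] add [gbdk] -> 12 lines: xdkcg ktv blj efxf gbdk woad opxq aqu myt uczdz sqas ihtro
Hunk 2: at line 1 remove [ktv] add [thoe,axxl,vwqc] -> 14 lines: xdkcg thoe axxl vwqc blj efxf gbdk woad opxq aqu myt uczdz sqas ihtro
Hunk 3: at line 1 remove [thoe,axxl] add [bqi,lrcj] -> 14 lines: xdkcg bqi lrcj vwqc blj efxf gbdk woad opxq aqu myt uczdz sqas ihtro
Hunk 4: at line 2 remove [lrcj,vwqc,blj] add [fzjq] -> 12 lines: xdkcg bqi fzjq efxf gbdk woad opxq aqu myt uczdz sqas ihtro
Hunk 5: at line 1 remove [bqi,fzjq,efxf] add [mdjp,vqbi] -> 11 lines: xdkcg mdjp vqbi gbdk woad opxq aqu myt uczdz sqas ihtro
Hunk 6: at line 2 remove [gbdk] add [nydf] -> 11 lines: xdkcg mdjp vqbi nydf woad opxq aqu myt uczdz sqas ihtro
Hunk 7: at line 6 remove [myt] add [xwkfs,dpvbl] -> 12 lines: xdkcg mdjp vqbi nydf woad opxq aqu xwkfs dpvbl uczdz sqas ihtro
Final line count: 12

Answer: 12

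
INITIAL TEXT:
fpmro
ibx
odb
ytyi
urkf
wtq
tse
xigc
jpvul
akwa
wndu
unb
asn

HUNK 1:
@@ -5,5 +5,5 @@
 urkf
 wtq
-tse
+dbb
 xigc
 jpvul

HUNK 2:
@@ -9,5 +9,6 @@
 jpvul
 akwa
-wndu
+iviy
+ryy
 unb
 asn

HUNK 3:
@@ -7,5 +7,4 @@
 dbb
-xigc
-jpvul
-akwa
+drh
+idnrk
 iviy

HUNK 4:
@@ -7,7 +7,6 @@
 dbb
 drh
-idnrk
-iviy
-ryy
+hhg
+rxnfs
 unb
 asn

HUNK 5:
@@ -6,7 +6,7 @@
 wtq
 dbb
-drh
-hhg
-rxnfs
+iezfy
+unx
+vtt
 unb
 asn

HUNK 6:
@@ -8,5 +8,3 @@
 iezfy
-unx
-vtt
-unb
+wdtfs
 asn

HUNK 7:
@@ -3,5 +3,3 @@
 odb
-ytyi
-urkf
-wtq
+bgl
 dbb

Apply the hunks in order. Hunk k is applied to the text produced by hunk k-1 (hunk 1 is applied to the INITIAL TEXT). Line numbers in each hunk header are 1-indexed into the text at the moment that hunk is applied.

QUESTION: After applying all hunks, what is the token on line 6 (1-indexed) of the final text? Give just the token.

Hunk 1: at line 5 remove [tse] add [dbb] -> 13 lines: fpmro ibx odb ytyi urkf wtq dbb xigc jpvul akwa wndu unb asn
Hunk 2: at line 9 remove [wndu] add [iviy,ryy] -> 14 lines: fpmro ibx odb ytyi urkf wtq dbb xigc jpvul akwa iviy ryy unb asn
Hunk 3: at line 7 remove [xigc,jpvul,akwa] add [drh,idnrk] -> 13 lines: fpmro ibx odb ytyi urkf wtq dbb drh idnrk iviy ryy unb asn
Hunk 4: at line 7 remove [idnrk,iviy,ryy] add [hhg,rxnfs] -> 12 lines: fpmro ibx odb ytyi urkf wtq dbb drh hhg rxnfs unb asn
Hunk 5: at line 6 remove [drh,hhg,rxnfs] add [iezfy,unx,vtt] -> 12 lines: fpmro ibx odb ytyi urkf wtq dbb iezfy unx vtt unb asn
Hunk 6: at line 8 remove [unx,vtt,unb] add [wdtfs] -> 10 lines: fpmro ibx odb ytyi urkf wtq dbb iezfy wdtfs asn
Hunk 7: at line 3 remove [ytyi,urkf,wtq] add [bgl] -> 8 lines: fpmro ibx odb bgl dbb iezfy wdtfs asn
Final line 6: iezfy

Answer: iezfy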